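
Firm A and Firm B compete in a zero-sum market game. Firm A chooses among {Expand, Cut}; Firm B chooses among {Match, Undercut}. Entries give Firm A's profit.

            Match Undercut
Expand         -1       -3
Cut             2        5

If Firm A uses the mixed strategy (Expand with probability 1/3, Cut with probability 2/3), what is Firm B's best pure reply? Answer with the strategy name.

If Firm B plays Match, Firm A's expected payoff is (1/3)·(-1) + (2/3)·2 = 1.
If Firm B plays Undercut, Firm A's expected payoff is (1/3)·(-3) + (2/3)·5 = 7/3.
Firm B minimizes Firm A's payoff; the smallest is 1, so the best response is Match.

Match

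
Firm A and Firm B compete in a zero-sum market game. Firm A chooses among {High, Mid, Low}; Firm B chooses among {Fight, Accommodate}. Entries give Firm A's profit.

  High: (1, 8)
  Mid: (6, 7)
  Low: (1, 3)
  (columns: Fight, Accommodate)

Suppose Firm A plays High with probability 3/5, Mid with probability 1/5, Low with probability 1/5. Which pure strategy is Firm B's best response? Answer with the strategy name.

Fight

If Firm B plays Fight, Firm A's expected payoff is (3/5)·1 + (1/5)·6 + (1/5)·1 = 2.
If Firm B plays Accommodate, Firm A's expected payoff is (3/5)·8 + (1/5)·7 + (1/5)·3 = 34/5.
Firm B minimizes Firm A's payoff; the smallest is 2, so the best response is Fight.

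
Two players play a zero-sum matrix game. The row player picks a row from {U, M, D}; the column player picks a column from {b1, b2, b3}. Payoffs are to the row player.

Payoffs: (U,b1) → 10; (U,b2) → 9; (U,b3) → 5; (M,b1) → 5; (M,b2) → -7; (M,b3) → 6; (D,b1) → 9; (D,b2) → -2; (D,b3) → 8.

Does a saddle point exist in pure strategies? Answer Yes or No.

No

Row minima: U → 5, M → -7, D → -2; maximin = 5.
Column maxima: b1 → 10, b2 → 9, b3 → 8; minimax = 8.
5 ≠ 8, so no pure-strategy equilibrium exists.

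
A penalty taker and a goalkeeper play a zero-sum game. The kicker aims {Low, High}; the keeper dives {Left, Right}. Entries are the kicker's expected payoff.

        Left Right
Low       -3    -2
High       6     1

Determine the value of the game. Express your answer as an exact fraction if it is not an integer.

Row minima: Low → -3, High → 1; maximin = 1.
Column maxima: Left → 6, Right → 1; minimax = 1.
Since maximin = minimax = 1, there is a saddle point and the value is 1.

1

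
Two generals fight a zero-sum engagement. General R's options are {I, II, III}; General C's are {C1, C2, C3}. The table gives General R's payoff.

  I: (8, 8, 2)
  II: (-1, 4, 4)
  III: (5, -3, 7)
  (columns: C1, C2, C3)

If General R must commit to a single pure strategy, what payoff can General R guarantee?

2

Row minima: I → 2, II → -1, III → -3.
The best of these is 2.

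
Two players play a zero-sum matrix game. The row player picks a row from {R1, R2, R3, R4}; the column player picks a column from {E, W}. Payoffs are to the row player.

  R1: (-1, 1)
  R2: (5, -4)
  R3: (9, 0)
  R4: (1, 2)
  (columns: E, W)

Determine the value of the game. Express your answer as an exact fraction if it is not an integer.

Row minima: R1 → -1, R2 → -4, R3 → 0, R4 → 1; maximin = 1.
Column maxima: E → 9, W → 2; minimax = 2.
1 ≠ 2, so there is no saddle point; optimal play is mixed.
R1 is strictly dominated by R4, so the row player never plays it.
R2 is strictly dominated by R3, so the row player never plays it.
On the remaining 2×2 (R3, R4 vs E, W):
Let the row player play R3 with probability p. Expected payoff against E: 9p + 1(1−p) = 8p + 1; against W: 0p + 2(1−p) = −2p + 2.
Setting these equal: 8p + 1 = −2p + 2 ⇒ 10p = 1 ⇒ p = 1/10, and the value is (8)·(1/10) + 1 = 9/5.
For the column player: with q = P(E), equating R3's and R4's payoffs gives 9q = −q + 2 ⇒ q = 1/5.

9/5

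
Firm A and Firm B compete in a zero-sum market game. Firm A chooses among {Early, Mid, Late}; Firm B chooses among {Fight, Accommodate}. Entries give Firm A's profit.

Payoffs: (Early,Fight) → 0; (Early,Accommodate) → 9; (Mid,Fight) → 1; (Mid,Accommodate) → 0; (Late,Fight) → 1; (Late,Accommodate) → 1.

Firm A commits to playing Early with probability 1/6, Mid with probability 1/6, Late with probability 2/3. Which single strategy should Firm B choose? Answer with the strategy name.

If Firm B plays Fight, Firm A's expected payoff is (1/6)·0 + (1/6)·1 + (2/3)·1 = 5/6.
If Firm B plays Accommodate, Firm A's expected payoff is (1/6)·9 + (1/6)·0 + (2/3)·1 = 13/6.
Firm B minimizes Firm A's payoff; the smallest is 5/6, so the best response is Fight.

Fight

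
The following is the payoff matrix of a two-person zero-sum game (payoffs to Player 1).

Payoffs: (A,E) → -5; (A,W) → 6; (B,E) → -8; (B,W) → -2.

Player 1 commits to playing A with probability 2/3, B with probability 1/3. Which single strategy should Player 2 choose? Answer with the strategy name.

If Player 2 plays E, Player 1's expected payoff is (2/3)·(-5) + (1/3)·(-8) = -6.
If Player 2 plays W, Player 1's expected payoff is (2/3)·6 + (1/3)·(-2) = 10/3.
Player 2 minimizes Player 1's payoff; the smallest is -6, so the best response is E.

E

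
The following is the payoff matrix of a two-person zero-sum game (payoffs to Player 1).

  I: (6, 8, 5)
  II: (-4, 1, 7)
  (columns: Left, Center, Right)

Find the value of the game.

31/6

Row minima: I → 5, II → -4; maximin = 5.
Column maxima: Left → 6, Center → 8, Right → 7; minimax = 6.
5 ≠ 6, so there is no saddle point; optimal play is mixed.
Center is strictly dominated by Left (it gives Player 1 strictly more in every row), so Player 2 never plays it.
On the remaining 2×2 (I, II vs Left, Right):
Let Player 1 play I with probability p. Expected payoff against Left: 6p + (-4)(1−p) = 10p − 4; against Right: 5p + 7(1−p) = −2p + 7.
Setting these equal: 10p − 4 = −2p + 7 ⇒ 12p = 11 ⇒ p = 11/12, and the value is (10)·(11/12) − 4 = 31/6.
For Player 2: with q = P(Left), equating I's and II's payoffs gives q + 5 = −11q + 7 ⇒ q = 1/6.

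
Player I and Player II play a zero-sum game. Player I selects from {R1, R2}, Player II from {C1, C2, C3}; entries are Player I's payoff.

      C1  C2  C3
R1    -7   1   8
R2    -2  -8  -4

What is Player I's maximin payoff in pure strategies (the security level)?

Row minima: R1 → -7, R2 → -8.
The best of these is -7.

-7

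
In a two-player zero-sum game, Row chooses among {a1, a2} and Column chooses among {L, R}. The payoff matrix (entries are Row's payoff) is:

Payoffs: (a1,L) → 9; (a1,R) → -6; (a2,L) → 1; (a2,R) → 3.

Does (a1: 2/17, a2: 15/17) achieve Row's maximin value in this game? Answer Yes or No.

Against L this mix gives (2/17)·9 + (15/17)·1 = 33/17.
Against R this mix gives (2/17)·(-6) + (15/17)·3 = 33/17.
All of Column's active replies (L, R) yield 33/17, and no column does worse for Row. The mix makes Column indifferent and guarantees 33/17, so it is optimal.

Yes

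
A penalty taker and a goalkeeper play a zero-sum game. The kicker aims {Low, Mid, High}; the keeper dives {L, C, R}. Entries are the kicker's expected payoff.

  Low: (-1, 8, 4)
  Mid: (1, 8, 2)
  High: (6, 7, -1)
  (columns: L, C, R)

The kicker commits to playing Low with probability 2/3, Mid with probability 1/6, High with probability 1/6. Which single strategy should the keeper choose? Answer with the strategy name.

L

If the keeper plays L, the kicker's expected payoff is (2/3)·(-1) + (1/6)·1 + (1/6)·6 = 1/2.
If the keeper plays C, the kicker's expected payoff is (2/3)·8 + (1/6)·8 + (1/6)·7 = 47/6.
If the keeper plays R, the kicker's expected payoff is (2/3)·4 + (1/6)·2 + (1/6)·(-1) = 17/6.
The keeper minimizes the kicker's payoff; the smallest is 1/2, so the best response is L.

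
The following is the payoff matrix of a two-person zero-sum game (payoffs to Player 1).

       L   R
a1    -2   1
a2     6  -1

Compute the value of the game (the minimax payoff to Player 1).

2/5

Row minima: a1 → -2, a2 → -1; maximin = -1.
Column maxima: L → 6, R → 1; minimax = 1.
-1 ≠ 1, so there is no saddle point; optimal play is mixed.
Let Player 1 play a1 with probability p. Expected payoff against L: (-2)p + 6(1−p) = −8p + 6; against R: 1p + (-1)(1−p) = 2p − 1.
Setting these equal: −8p + 6 = 2p − 1 ⇒ −10p = -7 ⇒ p = 7/10, and the value is (-8)·(7/10) + 6 = 2/5.
For Player 2: with q = P(L), equating a1's and a2's payoffs gives −3q + 1 = 7q − 1 ⇒ q = 1/5.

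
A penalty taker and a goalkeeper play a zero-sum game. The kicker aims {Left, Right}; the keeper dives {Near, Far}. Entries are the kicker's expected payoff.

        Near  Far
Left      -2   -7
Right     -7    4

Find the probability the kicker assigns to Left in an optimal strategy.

11/16

Row minima: Left → -7, Right → -7; maximin = -7.
Column maxima: Near → -2, Far → 4; minimax = -2.
-7 ≠ -2, so there is no saddle point; optimal play is mixed.
Let the kicker play Left with probability p. Expected payoff against Near: (-2)p + (-7)(1−p) = 5p − 7; against Far: (-7)p + 4(1−p) = −11p + 4.
Setting these equal: 5p − 7 = −11p + 4 ⇒ 16p = 11 ⇒ p = 11/16, and the value is (5)·(11/16) − 7 = -57/16.
For the keeper: with q = P(Near), equating Left's and Right's payoffs gives 5q − 7 = −11q + 4 ⇒ q = 11/16.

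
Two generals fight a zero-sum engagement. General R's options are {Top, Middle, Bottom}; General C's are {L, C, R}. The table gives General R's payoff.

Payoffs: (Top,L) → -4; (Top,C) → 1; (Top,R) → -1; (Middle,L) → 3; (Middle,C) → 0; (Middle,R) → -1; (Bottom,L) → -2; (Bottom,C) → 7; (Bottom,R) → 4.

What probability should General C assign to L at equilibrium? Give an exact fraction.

1/2

Row minima: Top → -4, Middle → -1, Bottom → -2; maximin = -1.
Column maxima: L → 3, C → 7, R → 4; minimax = 3.
-1 ≠ 3, so there is no saddle point; optimal play is mixed.
Top is strictly dominated by Bottom, so General R never plays it.
C is strictly dominated by R (it gives General R strictly more in every row), so General C never plays it.
On the remaining 2×2 (Middle, Bottom vs L, R):
Let General R play Middle with probability p. Expected payoff against L: 3p + (-2)(1−p) = 5p − 2; against R: (-1)p + 4(1−p) = −5p + 4.
Setting these equal: 5p − 2 = −5p + 4 ⇒ 10p = 6 ⇒ p = 3/5, and the value is (5)·(3/5) − 2 = 1.
For General C: with q = P(L), equating Middle's and Bottom's payoffs gives 4q − 1 = −6q + 4 ⇒ q = 1/2.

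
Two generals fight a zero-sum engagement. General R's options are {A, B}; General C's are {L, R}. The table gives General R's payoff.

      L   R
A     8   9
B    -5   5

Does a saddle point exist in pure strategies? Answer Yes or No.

Yes

Row minima: A → 8, B → -5; maximin = 8.
Column maxima: L → 8, R → 9; minimax = 8.
maximin = minimax = 8, so a saddle point exists.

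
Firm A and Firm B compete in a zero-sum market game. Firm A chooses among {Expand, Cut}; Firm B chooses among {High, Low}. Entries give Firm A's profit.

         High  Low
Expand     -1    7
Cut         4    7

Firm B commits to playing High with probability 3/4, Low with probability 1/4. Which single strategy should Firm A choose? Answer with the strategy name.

Cut

Expected payoff of Expand: (3/4)·(-1) + (1/4)·7 = 1.
Expected payoff of Cut: (3/4)·4 + (1/4)·7 = 19/4.
The largest is 19/4, so Firm A's best response is Cut.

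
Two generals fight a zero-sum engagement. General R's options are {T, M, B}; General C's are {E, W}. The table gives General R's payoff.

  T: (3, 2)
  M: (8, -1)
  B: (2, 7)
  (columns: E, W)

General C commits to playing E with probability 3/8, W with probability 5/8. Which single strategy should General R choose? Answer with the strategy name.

Expected payoff of T: (3/8)·3 + (5/8)·2 = 19/8.
Expected payoff of M: (3/8)·8 + (5/8)·(-1) = 19/8.
Expected payoff of B: (3/8)·2 + (5/8)·7 = 41/8.
The largest is 41/8, so General R's best response is B.

B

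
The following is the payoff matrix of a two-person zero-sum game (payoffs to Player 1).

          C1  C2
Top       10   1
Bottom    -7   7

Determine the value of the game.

77/23

Row minima: Top → 1, Bottom → -7; maximin = 1.
Column maxima: C1 → 10, C2 → 7; minimax = 7.
1 ≠ 7, so there is no saddle point; optimal play is mixed.
Let Player 1 play Top with probability p. Expected payoff against C1: 10p + (-7)(1−p) = 17p − 7; against C2: 1p + 7(1−p) = −6p + 7.
Setting these equal: 17p − 7 = −6p + 7 ⇒ 23p = 14 ⇒ p = 14/23, and the value is (17)·(14/23) − 7 = 77/23.
For Player 2: with q = P(C1), equating Top's and Bottom's payoffs gives 9q + 1 = −14q + 7 ⇒ q = 6/23.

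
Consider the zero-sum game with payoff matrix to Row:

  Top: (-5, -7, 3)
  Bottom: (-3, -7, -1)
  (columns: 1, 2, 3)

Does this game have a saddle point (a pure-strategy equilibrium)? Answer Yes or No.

Row minima: Top → -7, Bottom → -7; maximin = -7.
Column maxima: 1 → -3, 2 → -7, 3 → 3; minimax = -7.
maximin = minimax = -7, so a saddle point exists.

Yes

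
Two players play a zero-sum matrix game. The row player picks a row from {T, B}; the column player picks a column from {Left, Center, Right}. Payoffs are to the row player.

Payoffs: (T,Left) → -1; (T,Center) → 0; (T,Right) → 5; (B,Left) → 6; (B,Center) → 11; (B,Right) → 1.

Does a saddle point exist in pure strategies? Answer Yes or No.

Row minima: T → -1, B → 1; maximin = 1.
Column maxima: Left → 6, Center → 11, Right → 5; minimax = 5.
1 ≠ 5, so no pure-strategy equilibrium exists.

No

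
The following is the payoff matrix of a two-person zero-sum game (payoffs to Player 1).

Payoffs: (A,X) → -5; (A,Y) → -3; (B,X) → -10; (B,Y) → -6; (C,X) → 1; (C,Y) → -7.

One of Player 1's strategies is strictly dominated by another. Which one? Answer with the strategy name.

A gives a strictly higher payoff than B against every column: -5 > -10, -3 > -6.
So B is strictly dominated and Player 1 never plays it.

B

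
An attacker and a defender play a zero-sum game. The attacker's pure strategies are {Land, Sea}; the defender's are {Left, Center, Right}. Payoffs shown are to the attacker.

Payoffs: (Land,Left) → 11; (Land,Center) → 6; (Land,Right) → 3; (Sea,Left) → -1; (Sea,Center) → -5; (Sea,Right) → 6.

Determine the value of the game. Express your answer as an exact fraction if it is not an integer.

Row minima: Land → 3, Sea → -5; maximin = 3.
Column maxima: Left → 11, Center → 6, Right → 6; minimax = 6.
3 ≠ 6, so there is no saddle point; optimal play is mixed.
Left is strictly dominated by Center (it gives the attacker strictly more in every row), so the defender never plays it.
On the remaining 2×2 (Land, Sea vs Center, Right):
Let the attacker play Land with probability p. Expected payoff against Center: 6p + (-5)(1−p) = 11p − 5; against Right: 3p + 6(1−p) = −3p + 6.
Setting these equal: 11p − 5 = −3p + 6 ⇒ 14p = 11 ⇒ p = 11/14, and the value is (11)·(11/14) − 5 = 51/14.
For the defender: with q = P(Center), equating Land's and Sea's payoffs gives 3q + 3 = −11q + 6 ⇒ q = 3/14.

51/14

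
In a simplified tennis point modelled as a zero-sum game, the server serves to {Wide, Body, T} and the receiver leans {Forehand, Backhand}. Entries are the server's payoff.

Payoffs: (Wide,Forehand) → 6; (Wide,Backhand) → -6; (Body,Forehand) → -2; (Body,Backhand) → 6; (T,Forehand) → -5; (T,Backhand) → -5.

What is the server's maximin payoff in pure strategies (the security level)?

Row minima: Wide → -6, Body → -2, T → -5.
The best of these is -2.

-2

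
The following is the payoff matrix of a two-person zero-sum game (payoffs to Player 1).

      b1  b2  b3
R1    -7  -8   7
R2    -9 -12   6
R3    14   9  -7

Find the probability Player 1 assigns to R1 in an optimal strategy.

Row minima: R1 → -8, R2 → -12, R3 → -7; maximin = -7.
Column maxima: b1 → 14, b2 → 9, b3 → 7; minimax = 7.
-7 ≠ 7, so there is no saddle point; optimal play is mixed.
R2 is strictly dominated by R1, so Player 1 never plays it.
b1 is strictly dominated by b2 (it gives Player 1 strictly more in every row), so Player 2 never plays it.
On the remaining 2×2 (R1, R3 vs b2, b3):
Let Player 1 play R1 with probability p. Expected payoff against b2: (-8)p + 9(1−p) = −17p + 9; against b3: 7p + (-7)(1−p) = 14p − 7.
Setting these equal: −17p + 9 = 14p − 7 ⇒ −31p = -16 ⇒ p = 16/31, and the value is (-17)·(16/31) + 9 = 7/31.
For Player 2: with q = P(b2), equating R1's and R3's payoffs gives −15q + 7 = 16q − 7 ⇒ q = 14/31.

16/31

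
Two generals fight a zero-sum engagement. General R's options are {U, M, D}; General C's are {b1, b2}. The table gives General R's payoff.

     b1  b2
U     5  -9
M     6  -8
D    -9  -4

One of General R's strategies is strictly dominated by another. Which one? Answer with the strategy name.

M gives a strictly higher payoff than U against every column: 6 > 5, -8 > -9.
So U is strictly dominated and General R never plays it.

U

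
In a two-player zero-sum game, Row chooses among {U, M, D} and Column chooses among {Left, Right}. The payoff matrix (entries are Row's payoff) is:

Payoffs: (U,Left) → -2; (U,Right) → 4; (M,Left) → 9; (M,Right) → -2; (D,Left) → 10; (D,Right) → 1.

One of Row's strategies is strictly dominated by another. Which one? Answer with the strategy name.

M

D gives a strictly higher payoff than M against every column: 10 > 9, 1 > -2.
So M is strictly dominated and Row never plays it.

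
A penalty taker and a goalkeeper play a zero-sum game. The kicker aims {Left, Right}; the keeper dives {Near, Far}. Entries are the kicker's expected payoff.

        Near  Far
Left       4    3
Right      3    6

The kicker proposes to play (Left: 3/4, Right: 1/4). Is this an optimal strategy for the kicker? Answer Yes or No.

Against Near this mix gives (3/4)·4 + (1/4)·3 = 15/4.
Against Far this mix gives (3/4)·3 + (1/4)·6 = 15/4.
All of the keeper's active replies (Near, Far) yield 15/4, and no column does worse for the kicker. The mix makes the keeper indifferent and guarantees 15/4, so it is optimal.

Yes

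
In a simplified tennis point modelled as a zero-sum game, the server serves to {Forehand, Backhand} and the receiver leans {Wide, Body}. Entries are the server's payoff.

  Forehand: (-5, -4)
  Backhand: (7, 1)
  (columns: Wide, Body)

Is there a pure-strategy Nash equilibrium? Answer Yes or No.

Yes

Row minima: Forehand → -5, Backhand → 1; maximin = 1.
Column maxima: Wide → 7, Body → 1; minimax = 1.
maximin = minimax = 1, so a saddle point exists.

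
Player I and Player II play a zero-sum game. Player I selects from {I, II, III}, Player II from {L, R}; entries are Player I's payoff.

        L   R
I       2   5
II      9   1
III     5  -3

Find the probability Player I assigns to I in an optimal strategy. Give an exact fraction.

Row minima: I → 2, II → 1, III → -3; maximin = 2.
Column maxima: L → 9, R → 5; minimax = 5.
2 ≠ 5, so there is no saddle point; optimal play is mixed.
III is strictly dominated by II, so Player I never plays it.
On the remaining 2×2 (I, II vs L, R):
Let Player I play I with probability p. Expected payoff against L: 2p + 9(1−p) = −7p + 9; against R: 5p + 1(1−p) = 4p + 1.
Setting these equal: −7p + 9 = 4p + 1 ⇒ −11p = -8 ⇒ p = 8/11, and the value is (-7)·(8/11) + 9 = 43/11.
For Player II: with q = P(L), equating I's and II's payoffs gives −3q + 5 = 8q + 1 ⇒ q = 4/11.

8/11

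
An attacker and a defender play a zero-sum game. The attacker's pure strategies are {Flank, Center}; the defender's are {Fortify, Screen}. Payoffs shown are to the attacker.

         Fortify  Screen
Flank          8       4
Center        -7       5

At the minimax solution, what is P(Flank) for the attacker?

Row minima: Flank → 4, Center → -7; maximin = 4.
Column maxima: Fortify → 8, Screen → 5; minimax = 5.
4 ≠ 5, so there is no saddle point; optimal play is mixed.
Let the attacker play Flank with probability p. Expected payoff against Fortify: 8p + (-7)(1−p) = 15p − 7; against Screen: 4p + 5(1−p) = −p + 5.
Setting these equal: 15p − 7 = −p + 5 ⇒ 16p = 12 ⇒ p = 3/4, and the value is (15)·(3/4) − 7 = 17/4.
For the defender: with q = P(Fortify), equating Flank's and Center's payoffs gives 4q + 4 = −12q + 5 ⇒ q = 1/16.

3/4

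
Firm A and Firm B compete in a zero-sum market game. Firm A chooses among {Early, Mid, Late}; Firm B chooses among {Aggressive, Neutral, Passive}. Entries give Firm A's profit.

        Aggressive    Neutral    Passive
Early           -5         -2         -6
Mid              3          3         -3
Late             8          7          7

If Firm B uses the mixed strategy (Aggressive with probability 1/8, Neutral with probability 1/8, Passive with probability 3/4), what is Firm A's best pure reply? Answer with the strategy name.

Late

Expected payoff of Early: (1/8)·(-5) + (1/8)·(-2) + (3/4)·(-6) = -43/8.
Expected payoff of Mid: (1/8)·3 + (1/8)·3 + (3/4)·(-3) = -3/2.
Expected payoff of Late: (1/8)·8 + (1/8)·7 + (3/4)·7 = 57/8.
The largest is 57/8, so Firm A's best response is Late.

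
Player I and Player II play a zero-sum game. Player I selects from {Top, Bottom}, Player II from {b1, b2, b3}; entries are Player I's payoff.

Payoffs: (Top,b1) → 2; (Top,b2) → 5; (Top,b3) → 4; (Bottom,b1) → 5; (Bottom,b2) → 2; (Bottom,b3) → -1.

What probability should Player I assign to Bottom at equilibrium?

Row minima: Top → 2, Bottom → -1; maximin = 2.
Column maxima: b1 → 5, b2 → 5, b3 → 4; minimax = 4.
2 ≠ 4, so there is no saddle point; optimal play is mixed.
b2 is strictly dominated by b3 (it gives Player I strictly more in every row), so Player II never plays it.
On the remaining 2×2 (Top, Bottom vs b1, b3):
Let Player I play Top with probability p. Expected payoff against b1: 2p + 5(1−p) = −3p + 5; against b3: 4p + (-1)(1−p) = 5p − 1.
Setting these equal: −3p + 5 = 5p − 1 ⇒ −8p = -6 ⇒ p = 3/4, and the value is (-3)·(3/4) + 5 = 11/4.
For Player II: with q = P(b1), equating Top's and Bottom's payoffs gives −2q + 4 = 6q − 1 ⇒ q = 5/8.

1/4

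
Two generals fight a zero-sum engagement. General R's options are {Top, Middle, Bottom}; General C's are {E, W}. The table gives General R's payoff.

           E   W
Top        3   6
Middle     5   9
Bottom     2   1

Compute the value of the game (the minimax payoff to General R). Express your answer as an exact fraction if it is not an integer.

5

Row minima: Top → 3, Middle → 5, Bottom → 1; maximin = 5.
Column maxima: E → 5, W → 9; minimax = 5.
Since maximin = minimax = 5, there is a saddle point and the value is 5.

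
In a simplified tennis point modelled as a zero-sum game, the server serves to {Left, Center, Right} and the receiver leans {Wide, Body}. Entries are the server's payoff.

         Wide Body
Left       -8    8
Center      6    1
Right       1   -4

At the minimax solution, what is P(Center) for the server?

Row minima: Left → -8, Center → 1, Right → -4; maximin = 1.
Column maxima: Wide → 6, Body → 8; minimax = 6.
1 ≠ 6, so there is no saddle point; optimal play is mixed.
Right is strictly dominated by Center, so the server never plays it.
On the remaining 2×2 (Left, Center vs Wide, Body):
Let the server play Left with probability p. Expected payoff against Wide: (-8)p + 6(1−p) = −14p + 6; against Body: 8p + 1(1−p) = 7p + 1.
Setting these equal: −14p + 6 = 7p + 1 ⇒ −21p = -5 ⇒ p = 5/21, and the value is (-14)·(5/21) + 6 = 8/3.
For the receiver: with q = P(Wide), equating Left's and Center's payoffs gives −16q + 8 = 5q + 1 ⇒ q = 1/3.

16/21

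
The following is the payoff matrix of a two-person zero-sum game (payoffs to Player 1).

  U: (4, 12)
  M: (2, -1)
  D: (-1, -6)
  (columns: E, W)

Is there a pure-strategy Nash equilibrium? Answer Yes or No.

Row minima: U → 4, M → -1, D → -6; maximin = 4.
Column maxima: E → 4, W → 12; minimax = 4.
maximin = minimax = 4, so a saddle point exists.

Yes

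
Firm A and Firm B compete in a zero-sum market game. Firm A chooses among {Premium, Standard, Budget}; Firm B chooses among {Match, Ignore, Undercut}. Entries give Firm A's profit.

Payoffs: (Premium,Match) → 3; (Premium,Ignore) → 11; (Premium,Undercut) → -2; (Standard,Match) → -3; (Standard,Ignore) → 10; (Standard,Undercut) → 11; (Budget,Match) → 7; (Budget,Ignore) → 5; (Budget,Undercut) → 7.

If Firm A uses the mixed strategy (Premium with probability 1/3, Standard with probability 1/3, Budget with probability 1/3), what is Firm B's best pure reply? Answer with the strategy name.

Match

If Firm B plays Match, Firm A's expected payoff is (1/3)·3 + (1/3)·(-3) + (1/3)·7 = 7/3.
If Firm B plays Ignore, Firm A's expected payoff is (1/3)·11 + (1/3)·10 + (1/3)·5 = 26/3.
If Firm B plays Undercut, Firm A's expected payoff is (1/3)·(-2) + (1/3)·11 + (1/3)·7 = 16/3.
Firm B minimizes Firm A's payoff; the smallest is 7/3, so the best response is Match.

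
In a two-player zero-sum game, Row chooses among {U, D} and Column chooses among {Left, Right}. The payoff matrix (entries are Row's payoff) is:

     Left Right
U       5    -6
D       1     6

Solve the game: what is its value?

Row minima: U → -6, D → 1; maximin = 1.
Column maxima: Left → 5, Right → 6; minimax = 5.
1 ≠ 5, so there is no saddle point; optimal play is mixed.
Let Row play U with probability p. Expected payoff against Left: 5p + 1(1−p) = 4p + 1; against Right: (-6)p + 6(1−p) = −12p + 6.
Setting these equal: 4p + 1 = −12p + 6 ⇒ 16p = 5 ⇒ p = 5/16, and the value is (4)·(5/16) + 1 = 9/4.
For Column: with q = P(Left), equating U's and D's payoffs gives 11q − 6 = −5q + 6 ⇒ q = 3/4.

9/4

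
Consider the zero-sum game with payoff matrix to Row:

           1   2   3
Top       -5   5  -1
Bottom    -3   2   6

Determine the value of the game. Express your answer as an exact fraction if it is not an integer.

-3

Row minima: Top → -5, Bottom → -3; maximin = -3.
Column maxima: 1 → -3, 2 → 5, 3 → 6; minimax = -3.
Since maximin = minimax = -3, there is a saddle point and the value is -3.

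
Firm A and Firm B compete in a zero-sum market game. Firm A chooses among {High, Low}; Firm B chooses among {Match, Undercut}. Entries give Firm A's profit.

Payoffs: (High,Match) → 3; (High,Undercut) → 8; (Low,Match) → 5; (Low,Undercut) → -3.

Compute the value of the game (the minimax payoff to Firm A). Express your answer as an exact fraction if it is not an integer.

Row minima: High → 3, Low → -3; maximin = 3.
Column maxima: Match → 5, Undercut → 8; minimax = 5.
3 ≠ 5, so there is no saddle point; optimal play is mixed.
Let Firm A play High with probability p. Expected payoff against Match: 3p + 5(1−p) = −2p + 5; against Undercut: 8p + (-3)(1−p) = 11p − 3.
Setting these equal: −2p + 5 = 11p − 3 ⇒ −13p = -8 ⇒ p = 8/13, and the value is (-2)·(8/13) + 5 = 49/13.
For Firm B: with q = P(Match), equating High's and Low's payoffs gives −5q + 8 = 8q − 3 ⇒ q = 11/13.

49/13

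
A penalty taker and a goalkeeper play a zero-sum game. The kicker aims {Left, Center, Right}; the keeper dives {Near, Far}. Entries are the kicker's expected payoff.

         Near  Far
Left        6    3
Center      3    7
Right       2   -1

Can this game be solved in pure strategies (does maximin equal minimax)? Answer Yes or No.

Row minima: Left → 3, Center → 3, Right → -1; maximin = 3.
Column maxima: Near → 6, Far → 7; minimax = 6.
3 ≠ 6, so no pure-strategy equilibrium exists.

No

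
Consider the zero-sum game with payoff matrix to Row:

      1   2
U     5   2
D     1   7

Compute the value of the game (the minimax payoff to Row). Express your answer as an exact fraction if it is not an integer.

Row minima: U → 2, D → 1; maximin = 2.
Column maxima: 1 → 5, 2 → 7; minimax = 5.
2 ≠ 5, so there is no saddle point; optimal play is mixed.
Let Row play U with probability p. Expected payoff against 1: 5p + 1(1−p) = 4p + 1; against 2: 2p + 7(1−p) = −5p + 7.
Setting these equal: 4p + 1 = −5p + 7 ⇒ 9p = 6 ⇒ p = 2/3, and the value is (4)·(2/3) + 1 = 11/3.
For Column: with q = P(1), equating U's and D's payoffs gives 3q + 2 = −6q + 7 ⇒ q = 5/9.

11/3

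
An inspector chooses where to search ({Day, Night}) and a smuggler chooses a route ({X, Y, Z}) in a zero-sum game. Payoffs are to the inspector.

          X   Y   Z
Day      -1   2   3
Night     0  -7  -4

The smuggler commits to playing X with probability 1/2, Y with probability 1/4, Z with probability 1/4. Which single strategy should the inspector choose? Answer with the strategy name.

Day

Expected payoff of Day: (1/2)·(-1) + (1/4)·2 + (1/4)·3 = 3/4.
Expected payoff of Night: (1/2)·0 + (1/4)·(-7) + (1/4)·(-4) = -11/4.
The largest is 3/4, so the inspector's best response is Day.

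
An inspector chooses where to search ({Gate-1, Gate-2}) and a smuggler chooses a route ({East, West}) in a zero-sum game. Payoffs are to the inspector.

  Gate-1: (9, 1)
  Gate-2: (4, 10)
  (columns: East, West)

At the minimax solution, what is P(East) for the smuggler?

9/14

Row minima: Gate-1 → 1, Gate-2 → 4; maximin = 4.
Column maxima: East → 9, West → 10; minimax = 9.
4 ≠ 9, so there is no saddle point; optimal play is mixed.
Let the inspector play Gate-1 with probability p. Expected payoff against East: 9p + 4(1−p) = 5p + 4; against West: 1p + 10(1−p) = −9p + 10.
Setting these equal: 5p + 4 = −9p + 10 ⇒ 14p = 6 ⇒ p = 3/7, and the value is (5)·(3/7) + 4 = 43/7.
For the smuggler: with q = P(East), equating Gate-1's and Gate-2's payoffs gives 8q + 1 = −6q + 10 ⇒ q = 9/14.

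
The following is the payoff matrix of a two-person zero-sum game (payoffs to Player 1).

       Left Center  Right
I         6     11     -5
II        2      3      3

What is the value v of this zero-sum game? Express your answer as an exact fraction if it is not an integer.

7/3

Row minima: I → -5, II → 2; maximin = 2.
Column maxima: Left → 6, Center → 11, Right → 3; minimax = 3.
2 ≠ 3, so there is no saddle point; optimal play is mixed.
Center is strictly dominated by Left (it gives Player 1 strictly more in every row), so Player 2 never plays it.
On the remaining 2×2 (I, II vs Left, Right):
Let Player 1 play I with probability p. Expected payoff against Left: 6p + 2(1−p) = 4p + 2; against Right: (-5)p + 3(1−p) = −8p + 3.
Setting these equal: 4p + 2 = −8p + 3 ⇒ 12p = 1 ⇒ p = 1/12, and the value is (4)·(1/12) + 2 = 7/3.
For Player 2: with q = P(Left), equating I's and II's payoffs gives 11q − 5 = −q + 3 ⇒ q = 2/3.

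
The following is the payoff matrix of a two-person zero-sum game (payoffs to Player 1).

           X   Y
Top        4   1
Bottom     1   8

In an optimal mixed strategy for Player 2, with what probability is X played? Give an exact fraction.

7/10

Row minima: Top → 1, Bottom → 1; maximin = 1.
Column maxima: X → 4, Y → 8; minimax = 4.
1 ≠ 4, so there is no saddle point; optimal play is mixed.
Let Player 1 play Top with probability p. Expected payoff against X: 4p + 1(1−p) = 3p + 1; against Y: 1p + 8(1−p) = −7p + 8.
Setting these equal: 3p + 1 = −7p + 8 ⇒ 10p = 7 ⇒ p = 7/10, and the value is (3)·(7/10) + 1 = 31/10.
For Player 2: with q = P(X), equating Top's and Bottom's payoffs gives 3q + 1 = −7q + 8 ⇒ q = 7/10.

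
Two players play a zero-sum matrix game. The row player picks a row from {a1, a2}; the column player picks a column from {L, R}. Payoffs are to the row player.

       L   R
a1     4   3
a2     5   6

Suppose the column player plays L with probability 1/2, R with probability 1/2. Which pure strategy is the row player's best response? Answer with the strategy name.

a2

Expected payoff of a1: (1/2)·4 + (1/2)·3 = 7/2.
Expected payoff of a2: (1/2)·5 + (1/2)·6 = 11/2.
The largest is 11/2, so the row player's best response is a2.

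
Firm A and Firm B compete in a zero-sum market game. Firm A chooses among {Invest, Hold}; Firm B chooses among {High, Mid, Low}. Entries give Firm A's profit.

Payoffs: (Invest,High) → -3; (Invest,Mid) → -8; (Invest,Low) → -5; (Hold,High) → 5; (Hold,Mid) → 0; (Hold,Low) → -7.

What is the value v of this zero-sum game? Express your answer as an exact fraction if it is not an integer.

-28/5

Row minima: Invest → -8, Hold → -7; maximin = -7.
Column maxima: High → 5, Mid → 0, Low → -5; minimax = -5.
-7 ≠ -5, so there is no saddle point; optimal play is mixed.
High is strictly dominated by Mid (it gives Firm A strictly more in every row), so Firm B never plays it.
On the remaining 2×2 (Invest, Hold vs Mid, Low):
Let Firm A play Invest with probability p. Expected payoff against Mid: (-8)p + 0(1−p) = −8p; against Low: (-5)p + (-7)(1−p) = 2p − 7.
Setting these equal: −8p = 2p − 7 ⇒ −10p = -7 ⇒ p = 7/10, and the value is (-8)·(7/10) = -28/5.
For Firm B: with q = P(Mid), equating Invest's and Hold's payoffs gives −3q − 5 = 7q − 7 ⇒ q = 1/5.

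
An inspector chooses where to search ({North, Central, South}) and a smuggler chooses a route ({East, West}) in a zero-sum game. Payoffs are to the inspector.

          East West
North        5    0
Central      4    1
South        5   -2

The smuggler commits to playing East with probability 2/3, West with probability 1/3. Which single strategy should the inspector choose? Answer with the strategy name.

North

Expected payoff of North: (2/3)·5 + (1/3)·0 = 10/3.
Expected payoff of Central: (2/3)·4 + (1/3)·1 = 3.
Expected payoff of South: (2/3)·5 + (1/3)·(-2) = 8/3.
The largest is 10/3, so the inspector's best response is North.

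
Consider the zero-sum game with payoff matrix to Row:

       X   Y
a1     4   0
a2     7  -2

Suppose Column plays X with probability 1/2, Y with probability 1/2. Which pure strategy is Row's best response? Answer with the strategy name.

Expected payoff of a1: (1/2)·4 + (1/2)·0 = 2.
Expected payoff of a2: (1/2)·7 + (1/2)·(-2) = 5/2.
The largest is 5/2, so Row's best response is a2.

a2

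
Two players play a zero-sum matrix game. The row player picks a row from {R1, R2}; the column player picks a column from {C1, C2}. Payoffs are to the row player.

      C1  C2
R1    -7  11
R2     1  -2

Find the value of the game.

-1/7

Row minima: R1 → -7, R2 → -2; maximin = -2.
Column maxima: C1 → 1, C2 → 11; minimax = 1.
-2 ≠ 1, so there is no saddle point; optimal play is mixed.
Let the row player play R1 with probability p. Expected payoff against C1: (-7)p + 1(1−p) = −8p + 1; against C2: 11p + (-2)(1−p) = 13p − 2.
Setting these equal: −8p + 1 = 13p − 2 ⇒ −21p = -3 ⇒ p = 1/7, and the value is (-8)·(1/7) + 1 = -1/7.
For the column player: with q = P(C1), equating R1's and R2's payoffs gives −18q + 11 = 3q − 2 ⇒ q = 13/21.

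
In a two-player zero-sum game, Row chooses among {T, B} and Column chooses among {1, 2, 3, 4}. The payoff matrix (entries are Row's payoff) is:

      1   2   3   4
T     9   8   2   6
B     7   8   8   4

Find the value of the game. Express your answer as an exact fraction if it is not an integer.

5

Row minima: T → 2, B → 4; maximin = 4.
Column maxima: 1 → 9, 2 → 8, 3 → 8, 4 → 6; minimax = 6.
4 ≠ 6, so there is no saddle point; optimal play is mixed.
1 is strictly dominated by 4 (it gives Row strictly more in every row), so Column never plays it.
2 is strictly dominated by 4 (it gives Row strictly more in every row), so Column never plays it.
On the remaining 2×2 (T, B vs 3, 4):
Let Row play T with probability p. Expected payoff against 3: 2p + 8(1−p) = −6p + 8; against 4: 6p + 4(1−p) = 2p + 4.
Setting these equal: −6p + 8 = 2p + 4 ⇒ −8p = -4 ⇒ p = 1/2, and the value is (-6)·(1/2) + 8 = 5.
For Column: with q = P(3), equating T's and B's payoffs gives −4q + 6 = 4q + 4 ⇒ q = 1/4.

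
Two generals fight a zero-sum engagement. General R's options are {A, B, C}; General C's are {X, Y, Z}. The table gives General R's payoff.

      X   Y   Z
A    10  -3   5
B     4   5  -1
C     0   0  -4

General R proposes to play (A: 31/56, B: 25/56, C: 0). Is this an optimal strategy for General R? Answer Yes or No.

Against X this mix gives (31/56)·10 + (25/56)·4 = 205/28.
Against Y this mix gives (31/56)·(-3) + (25/56)·5 = 4/7.
Against Z this mix gives (31/56)·5 + (25/56)·(-1) = 65/28.
General C will play Y, holding General R to 4/7. Shifting weight toward the row that does better against Y would raise this floor (the equalizing mix achieves 11/7 against both Y and Z), so the proposed strategy is not optimal.

No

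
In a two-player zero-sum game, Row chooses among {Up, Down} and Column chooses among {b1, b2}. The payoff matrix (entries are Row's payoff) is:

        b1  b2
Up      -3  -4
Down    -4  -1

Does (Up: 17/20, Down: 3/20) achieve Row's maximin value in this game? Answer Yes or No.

Against b1 this mix gives (17/20)·(-3) + (3/20)·(-4) = -63/20.
Against b2 this mix gives (17/20)·(-4) + (3/20)·(-1) = -71/20.
Column will play b2, holding Row to -71/20. Shifting weight toward the row that does better against b2 would raise this floor (the equalizing mix achieves -13/4 against both b2 and b1), so the proposed strategy is not optimal.

No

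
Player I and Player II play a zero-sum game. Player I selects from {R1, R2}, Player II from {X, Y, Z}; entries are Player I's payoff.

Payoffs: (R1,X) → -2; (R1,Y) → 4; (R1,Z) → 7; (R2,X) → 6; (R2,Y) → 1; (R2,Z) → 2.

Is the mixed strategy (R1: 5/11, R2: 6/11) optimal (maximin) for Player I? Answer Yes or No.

Yes

Against X this mix gives (5/11)·(-2) + (6/11)·6 = 26/11.
Against Y this mix gives (5/11)·4 + (6/11)·1 = 26/11.
Against Z this mix gives (5/11)·7 + (6/11)·2 = 47/11.
All of Player II's active replies (X, Y) yield 26/11, and no column does worse for Player I. The mix makes Player II indifferent and guarantees 26/11, so it is optimal.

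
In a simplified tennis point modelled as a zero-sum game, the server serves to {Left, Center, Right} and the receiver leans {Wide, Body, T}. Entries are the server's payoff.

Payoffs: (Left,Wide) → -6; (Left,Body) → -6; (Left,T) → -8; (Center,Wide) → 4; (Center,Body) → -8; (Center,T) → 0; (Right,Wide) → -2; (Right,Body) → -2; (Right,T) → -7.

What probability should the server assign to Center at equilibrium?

5/13

Row minima: Left → -8, Center → -8, Right → -7; maximin = -7.
Column maxima: Wide → 4, Body → -2, T → 0; minimax = -2.
-7 ≠ -2, so there is no saddle point; optimal play is mixed.
Left is strictly dominated by Right, so the server never plays it.
Wide is strictly dominated by T (it gives the server strictly more in every row), so the receiver never plays it.
On the remaining 2×2 (Center, Right vs Body, T):
Let the server play Center with probability p. Expected payoff against Body: (-8)p + (-2)(1−p) = −6p − 2; against T: 0p + (-7)(1−p) = 7p − 7.
Setting these equal: −6p − 2 = 7p − 7 ⇒ −13p = -5 ⇒ p = 5/13, and the value is (-6)·(5/13) − 2 = -56/13.
For the receiver: with q = P(Body), equating Center's and Right's payoffs gives −8q = 5q − 7 ⇒ q = 7/13.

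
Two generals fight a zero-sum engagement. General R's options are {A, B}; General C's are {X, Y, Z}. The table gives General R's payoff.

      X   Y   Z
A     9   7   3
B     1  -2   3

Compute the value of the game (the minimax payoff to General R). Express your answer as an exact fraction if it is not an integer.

3

Row minima: A → 3, B → -2; maximin = 3.
Column maxima: X → 9, Y → 7, Z → 3; minimax = 3.
Since maximin = minimax = 3, there is a saddle point and the value is 3.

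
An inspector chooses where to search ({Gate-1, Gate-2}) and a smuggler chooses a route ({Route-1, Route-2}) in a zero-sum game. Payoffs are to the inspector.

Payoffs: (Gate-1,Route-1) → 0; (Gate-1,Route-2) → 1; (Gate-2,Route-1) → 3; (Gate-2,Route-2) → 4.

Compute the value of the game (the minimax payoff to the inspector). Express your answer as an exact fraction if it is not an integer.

3

Row minima: Gate-1 → 0, Gate-2 → 3; maximin = 3.
Column maxima: Route-1 → 3, Route-2 → 4; minimax = 3.
Since maximin = minimax = 3, there is a saddle point and the value is 3.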